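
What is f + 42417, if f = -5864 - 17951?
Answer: 18602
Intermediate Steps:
f = -23815
f + 42417 = -23815 + 42417 = 18602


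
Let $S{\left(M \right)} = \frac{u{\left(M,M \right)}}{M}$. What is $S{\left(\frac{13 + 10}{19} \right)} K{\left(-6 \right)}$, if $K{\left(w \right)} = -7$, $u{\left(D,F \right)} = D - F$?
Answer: $0$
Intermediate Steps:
$S{\left(M \right)} = 0$ ($S{\left(M \right)} = \frac{M - M}{M} = \frac{0}{M} = 0$)
$S{\left(\frac{13 + 10}{19} \right)} K{\left(-6 \right)} = 0 \left(-7\right) = 0$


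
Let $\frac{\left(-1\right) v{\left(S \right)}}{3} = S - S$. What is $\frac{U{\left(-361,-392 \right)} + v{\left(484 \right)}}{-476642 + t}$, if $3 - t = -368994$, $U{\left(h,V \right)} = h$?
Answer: $\frac{361}{107645} \approx 0.0033536$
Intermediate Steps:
$t = 368997$ ($t = 3 - -368994 = 3 + 368994 = 368997$)
$v{\left(S \right)} = 0$ ($v{\left(S \right)} = - 3 \left(S - S\right) = \left(-3\right) 0 = 0$)
$\frac{U{\left(-361,-392 \right)} + v{\left(484 \right)}}{-476642 + t} = \frac{-361 + 0}{-476642 + 368997} = - \frac{361}{-107645} = \left(-361\right) \left(- \frac{1}{107645}\right) = \frac{361}{107645}$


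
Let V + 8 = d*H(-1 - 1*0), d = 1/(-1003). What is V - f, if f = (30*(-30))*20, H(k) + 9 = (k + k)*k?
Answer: 18045983/1003 ≈ 17992.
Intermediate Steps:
d = -1/1003 ≈ -0.00099701
H(k) = -9 + 2*k**2 (H(k) = -9 + (k + k)*k = -9 + (2*k)*k = -9 + 2*k**2)
f = -18000 (f = -900*20 = -18000)
V = -8017/1003 (V = -8 - (-9 + 2*(-1 - 1*0)**2)/1003 = -8 - (-9 + 2*(-1 + 0)**2)/1003 = -8 - (-9 + 2*(-1)**2)/1003 = -8 - (-9 + 2*1)/1003 = -8 - (-9 + 2)/1003 = -8 - 1/1003*(-7) = -8 + 7/1003 = -8017/1003 ≈ -7.9930)
V - f = -8017/1003 - 1*(-18000) = -8017/1003 + 18000 = 18045983/1003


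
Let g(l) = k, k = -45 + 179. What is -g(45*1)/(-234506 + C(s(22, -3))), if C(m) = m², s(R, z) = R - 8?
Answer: 67/117155 ≈ 0.00057189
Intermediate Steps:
s(R, z) = -8 + R
k = 134
g(l) = 134
-g(45*1)/(-234506 + C(s(22, -3))) = -134/(-234506 + (-8 + 22)²) = -134/(-234506 + 14²) = -134/(-234506 + 196) = -134/(-234310) = -134*(-1)/234310 = -1*(-67/117155) = 67/117155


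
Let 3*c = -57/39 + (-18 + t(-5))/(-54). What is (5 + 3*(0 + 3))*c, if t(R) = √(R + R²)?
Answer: -616/117 - 14*√5/81 ≈ -5.6514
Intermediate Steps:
c = -44/117 - √5/81 (c = (-57/39 + (-18 + √(-5*(1 - 5)))/(-54))/3 = (-57*1/39 + (-18 + √(-5*(-4)))*(-1/54))/3 = (-19/13 + (-18 + √20)*(-1/54))/3 = (-19/13 + (-18 + 2*√5)*(-1/54))/3 = (-19/13 + (⅓ - √5/27))/3 = (-44/39 - √5/27)/3 = -44/117 - √5/81 ≈ -0.40367)
(5 + 3*(0 + 3))*c = (5 + 3*(0 + 3))*(-44/117 - √5/81) = (5 + 3*3)*(-44/117 - √5/81) = (5 + 9)*(-44/117 - √5/81) = 14*(-44/117 - √5/81) = -616/117 - 14*√5/81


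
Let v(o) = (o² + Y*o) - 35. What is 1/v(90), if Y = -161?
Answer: -1/6425 ≈ -0.00015564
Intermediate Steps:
v(o) = -35 + o² - 161*o (v(o) = (o² - 161*o) - 35 = -35 + o² - 161*o)
1/v(90) = 1/(-35 + 90² - 161*90) = 1/(-35 + 8100 - 14490) = 1/(-6425) = -1/6425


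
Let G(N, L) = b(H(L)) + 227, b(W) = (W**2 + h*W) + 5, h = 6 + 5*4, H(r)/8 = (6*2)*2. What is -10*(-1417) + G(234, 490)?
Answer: 56258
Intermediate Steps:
H(r) = 192 (H(r) = 8*((6*2)*2) = 8*(12*2) = 8*24 = 192)
h = 26 (h = 6 + 20 = 26)
b(W) = 5 + W**2 + 26*W (b(W) = (W**2 + 26*W) + 5 = 5 + W**2 + 26*W)
G(N, L) = 42088 (G(N, L) = (5 + 192**2 + 26*192) + 227 = (5 + 36864 + 4992) + 227 = 41861 + 227 = 42088)
-10*(-1417) + G(234, 490) = -10*(-1417) + 42088 = 14170 + 42088 = 56258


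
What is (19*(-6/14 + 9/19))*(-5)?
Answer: -30/7 ≈ -4.2857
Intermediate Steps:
(19*(-6/14 + 9/19))*(-5) = (19*(-6*1/14 + 9*(1/19)))*(-5) = (19*(-3/7 + 9/19))*(-5) = (19*(6/133))*(-5) = (6/7)*(-5) = -30/7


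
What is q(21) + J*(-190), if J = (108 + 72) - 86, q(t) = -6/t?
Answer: -125022/7 ≈ -17860.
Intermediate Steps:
J = 94 (J = 180 - 86 = 94)
q(21) + J*(-190) = -6/21 + 94*(-190) = -6*1/21 - 17860 = -2/7 - 17860 = -125022/7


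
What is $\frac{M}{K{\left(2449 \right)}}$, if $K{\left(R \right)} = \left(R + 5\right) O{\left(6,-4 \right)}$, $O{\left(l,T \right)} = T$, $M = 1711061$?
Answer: $- \frac{1711061}{9816} \approx -174.31$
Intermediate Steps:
$K{\left(R \right)} = -20 - 4 R$ ($K{\left(R \right)} = \left(R + 5\right) \left(-4\right) = \left(5 + R\right) \left(-4\right) = -20 - 4 R$)
$\frac{M}{K{\left(2449 \right)}} = \frac{1711061}{-20 - 9796} = \frac{1711061}{-9816} = 1711061 \left(- \frac{1}{9816}\right) = - \frac{1711061}{9816}$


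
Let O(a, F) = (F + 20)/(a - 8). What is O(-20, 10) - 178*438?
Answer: -1091511/14 ≈ -77965.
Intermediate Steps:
O(a, F) = (20 + F)/(-8 + a)
O(-20, 10) - 178*438 = (20 + 10)/(-8 - 20) - 178*438 = 30/(-28) - 77964 = -1/28*30 - 77964 = -15/14 - 77964 = -1091511/14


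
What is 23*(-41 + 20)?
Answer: -483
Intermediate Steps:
23*(-41 + 20) = 23*(-21) = -483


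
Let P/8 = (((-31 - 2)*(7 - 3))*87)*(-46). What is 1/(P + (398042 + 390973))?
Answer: 1/5015127 ≈ 1.9940e-7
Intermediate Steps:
P = 4226112 (P = 8*((((-31 - 2)*(7 - 3))*87)*(-46)) = 8*((-33*4*87)*(-46)) = 8*(-132*87*(-46)) = 8*(-11484*(-46)) = 8*528264 = 4226112)
1/(P + (398042 + 390973)) = 1/(4226112 + (398042 + 390973)) = 1/(4226112 + 789015) = 1/5015127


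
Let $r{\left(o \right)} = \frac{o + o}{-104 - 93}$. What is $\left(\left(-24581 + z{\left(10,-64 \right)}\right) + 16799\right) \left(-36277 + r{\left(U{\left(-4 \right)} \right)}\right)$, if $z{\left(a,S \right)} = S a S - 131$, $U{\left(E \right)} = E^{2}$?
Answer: $- \frac{236173723247}{197} \approx -1.1989 \cdot 10^{9}$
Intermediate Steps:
$z{\left(a,S \right)} = -131 + a S^{2}$ ($z{\left(a,S \right)} = a S^{2} - 131 = -131 + a S^{2}$)
$r{\left(o \right)} = - \frac{2 o}{197}$ ($r{\left(o \right)} = \frac{2 o}{-197} = 2 o \left(- \frac{1}{197}\right) = - \frac{2 o}{197}$)
$\left(\left(-24581 + z{\left(10,-64 \right)}\right) + 16799\right) \left(-36277 + r{\left(U{\left(-4 \right)} \right)}\right) = \left(\left(-24581 - \left(131 - 10 \left(-64\right)^{2}\right)\right) + 16799\right) \left(-36277 - \frac{2 \left(-4\right)^{2}}{197}\right) = \left(\left(-24581 + \left(-131 + 10 \cdot 4096\right)\right) + 16799\right) \left(-36277 - \frac{32}{197}\right) = \left(\left(-24581 + \left(-131 + 40960\right)\right) + 16799\right) \left(-36277 - \frac{32}{197}\right) = \left(\left(-24581 + 40829\right) + 16799\right) \left(- \frac{7146601}{197}\right) = \left(16248 + 16799\right) \left(- \frac{7146601}{197}\right) = 33047 \left(- \frac{7146601}{197}\right) = - \frac{236173723247}{197}$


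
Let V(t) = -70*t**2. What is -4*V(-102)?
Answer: 2913120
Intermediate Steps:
-4*V(-102) = -(-280)*(-102)**2 = -(-280)*10404 = -4*(-728280) = 2913120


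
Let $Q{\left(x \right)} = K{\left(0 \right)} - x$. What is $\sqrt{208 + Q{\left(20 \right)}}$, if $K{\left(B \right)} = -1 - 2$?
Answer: $\sqrt{185} \approx 13.601$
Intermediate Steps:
$K{\left(B \right)} = -3$ ($K{\left(B \right)} = -1 - 2 = -3$)
$Q{\left(x \right)} = -3 - x$
$\sqrt{208 + Q{\left(20 \right)}} = \sqrt{208 - 23} = \sqrt{185}$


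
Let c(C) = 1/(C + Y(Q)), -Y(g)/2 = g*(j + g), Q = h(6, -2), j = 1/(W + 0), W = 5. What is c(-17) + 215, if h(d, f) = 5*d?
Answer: 393234/1829 ≈ 215.00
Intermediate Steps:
j = ⅕ (j = 1/(5 + 0) = 1/5 = ⅕ ≈ 0.20000)
Q = 30 (Q = 5*6 = 30)
Y(g) = -2*g*(⅕ + g)
c(C) = 1/(-1812 + C) (c(C) = 1/(C - ⅖*30*(1 + 5*30)) = 1/(C - ⅖*30*(1 + 150)) = 1/(C - ⅖*30*151) = 1/(C - 1812) = 1/(-1812 + C))
c(-17) + 215 = 1/(-1812 - 17) + 215 = 1/(-1829) + 215 = -1/1829 + 215 = 393234/1829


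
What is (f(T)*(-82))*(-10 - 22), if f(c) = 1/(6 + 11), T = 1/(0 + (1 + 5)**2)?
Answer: 2624/17 ≈ 154.35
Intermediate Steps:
T = 1/36 (T = 1/(0 + 6**2) = 1/(0 + 36) = 1/36 ≈ 0.027778)
f(c) = 1/17
(f(T)*(-82))*(-10 - 22) = ((1/17)*(-82))*(-10 - 22) = -82/17*(-32) = 2624/17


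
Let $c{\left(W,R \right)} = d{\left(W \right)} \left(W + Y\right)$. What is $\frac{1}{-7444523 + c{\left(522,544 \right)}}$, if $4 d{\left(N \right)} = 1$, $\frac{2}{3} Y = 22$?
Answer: $- \frac{4}{29777537} \approx -1.3433 \cdot 10^{-7}$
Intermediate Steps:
$Y = 33$ ($Y = \frac{3}{2} \cdot 22 = 33$)
$d{\left(N \right)} = \frac{1}{4}$ ($d{\left(N \right)} = \frac{1}{4} \cdot 1 = \frac{1}{4}$)
$c{\left(W,R \right)} = \frac{33}{4} + \frac{W}{4}$ ($c{\left(W,R \right)} = \frac{W + 33}{4} = \frac{33 + W}{4} = \frac{33}{4} + \frac{W}{4}$)
$\frac{1}{-7444523 + c{\left(522,544 \right)}} = \frac{1}{-7444523 + \left(\frac{33}{4} + \frac{1}{4} \cdot 522\right)} = \frac{1}{-7444523 + \left(\frac{33}{4} + \frac{261}{2}\right)} = \frac{1}{-7444523 + \frac{555}{4}} = \frac{1}{- \frac{29777537}{4}} = - \frac{4}{29777537}$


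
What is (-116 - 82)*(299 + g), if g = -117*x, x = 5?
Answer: 56628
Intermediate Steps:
g = -585 (g = -117*5 = -585)
(-116 - 82)*(299 + g) = (-116 - 82)*(299 - 585) = -198*(-286) = 56628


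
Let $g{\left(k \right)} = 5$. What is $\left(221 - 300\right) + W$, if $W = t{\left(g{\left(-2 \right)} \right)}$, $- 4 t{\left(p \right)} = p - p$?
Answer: $-79$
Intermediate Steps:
$t{\left(p \right)} = 0$ ($t{\left(p \right)} = - \frac{p - p}{4} = \left(- \frac{1}{4}\right) 0 = 0$)
$W = 0$
$\left(221 - 300\right) + W = \left(221 - 300\right) + 0 = -79 + 0 = -79$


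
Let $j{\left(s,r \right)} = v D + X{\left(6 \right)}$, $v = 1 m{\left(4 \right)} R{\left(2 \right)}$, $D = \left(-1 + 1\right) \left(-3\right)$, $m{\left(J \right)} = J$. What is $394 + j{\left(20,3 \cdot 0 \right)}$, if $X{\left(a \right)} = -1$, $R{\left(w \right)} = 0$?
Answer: $393$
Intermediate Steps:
$D = 0$ ($D = 0 \left(-3\right) = 0$)
$v = 0$ ($v = 1 \cdot 4 \cdot 0 = 4 \cdot 0 = 0$)
$j{\left(s,r \right)} = -1$ ($j{\left(s,r \right)} = 0 \cdot 0 - 1 = 0 - 1 = -1$)
$394 + j{\left(20,3 \cdot 0 \right)} = 394 - 1 = 393$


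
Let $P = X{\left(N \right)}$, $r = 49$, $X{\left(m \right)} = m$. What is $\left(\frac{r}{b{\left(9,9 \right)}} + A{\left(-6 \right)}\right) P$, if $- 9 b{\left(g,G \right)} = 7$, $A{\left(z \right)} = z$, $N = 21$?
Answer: $-1449$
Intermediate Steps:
$b{\left(g,G \right)} = - \frac{7}{9}$ ($b{\left(g,G \right)} = \left(- \frac{1}{9}\right) 7 = - \frac{7}{9}$)
$P = 21$
$\left(\frac{r}{b{\left(9,9 \right)}} + A{\left(-6 \right)}\right) P = \left(\frac{49}{- \frac{7}{9}} - 6\right) 21 = \left(49 \left(- \frac{9}{7}\right) - 6\right) 21 = \left(-63 - 6\right) 21 = \left(-69\right) 21 = -1449$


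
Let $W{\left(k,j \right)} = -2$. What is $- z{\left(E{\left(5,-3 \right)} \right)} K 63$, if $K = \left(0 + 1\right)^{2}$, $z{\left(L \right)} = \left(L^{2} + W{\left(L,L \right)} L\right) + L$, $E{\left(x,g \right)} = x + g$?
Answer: $-126$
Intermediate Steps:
$E{\left(x,g \right)} = g + x$
$z{\left(L \right)} = L^{2} - L$ ($z{\left(L \right)} = \left(L^{2} - 2 L\right) + L = L^{2} - L$)
$K = 1$ ($K = 1^{2} = 1$)
$- z{\left(E{\left(5,-3 \right)} \right)} K 63 = - \left(-3 + 5\right) \left(-1 + \left(-3 + 5\right)\right) 1 \cdot 63 = - 2 \left(-1 + 2\right) 1 \cdot 63 = - 2 \cdot 1 \cdot 1 \cdot 63 = \left(-1\right) 2 \cdot 1 \cdot 63 = \left(-2\right) 1 \cdot 63 = \left(-2\right) 63 = -126$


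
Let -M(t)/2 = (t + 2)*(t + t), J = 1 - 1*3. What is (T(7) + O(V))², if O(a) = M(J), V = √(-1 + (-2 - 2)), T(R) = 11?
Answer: 121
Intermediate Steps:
J = -2 (J = 1 - 3 = -2)
V = I*√5 (V = √(-1 - 4) = √(-5) = I*√5 ≈ 2.2361*I)
M(t) = -4*t*(2 + t) (M(t) = -2*(t + 2)*(t + t) = -2*(2 + t)*2*t = -4*t*(2 + t))
O(a) = 0 (O(a) = -4*(-2)*(2 - 2) = -4*(-2)*0 = 0)
(T(7) + O(V))² = (11 + 0)² = 11² = 121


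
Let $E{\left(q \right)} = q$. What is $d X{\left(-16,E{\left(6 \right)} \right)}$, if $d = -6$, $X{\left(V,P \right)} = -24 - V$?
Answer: $48$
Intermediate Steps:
$d X{\left(-16,E{\left(6 \right)} \right)} = - 6 \left(-24 - -16\right) = - 6 \left(-24 + 16\right) = \left(-6\right) \left(-8\right) = 48$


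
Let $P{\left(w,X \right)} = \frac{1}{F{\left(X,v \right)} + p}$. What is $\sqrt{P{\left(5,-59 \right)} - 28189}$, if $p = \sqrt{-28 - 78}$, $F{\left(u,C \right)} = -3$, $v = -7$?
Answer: $\sqrt{\frac{84568 - 28189 i \sqrt{106}}{-3 + i \sqrt{106}}} \approx 0.0003 - 167.9 i$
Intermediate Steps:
$p = i \sqrt{106}$ ($p = \sqrt{-106} = i \sqrt{106} \approx 10.296 i$)
$P{\left(w,X \right)} = \frac{1}{-3 + i \sqrt{106}}$
$\sqrt{P{\left(5,-59 \right)} - 28189} = \sqrt{\left(- \frac{3}{115} - \frac{i \sqrt{106}}{115}\right) - 28189} = \sqrt{- \frac{3241738}{115} - \frac{i \sqrt{106}}{115}}$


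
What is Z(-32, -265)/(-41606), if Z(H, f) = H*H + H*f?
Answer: -4752/20803 ≈ -0.22843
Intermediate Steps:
Z(H, f) = H² + H*f
Z(-32, -265)/(-41606) = -32*(-32 - 265)/(-41606) = -32*(-297)*(-1/41606) = 9504*(-1/41606) = -4752/20803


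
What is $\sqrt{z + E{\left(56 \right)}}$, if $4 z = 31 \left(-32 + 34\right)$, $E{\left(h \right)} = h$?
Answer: $\frac{\sqrt{286}}{2} \approx 8.4558$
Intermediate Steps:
$z = \frac{31}{2}$ ($z = \frac{31 \left(-32 + 34\right)}{4} = \frac{31 \cdot 2}{4} = \frac{1}{4} \cdot 62 = \frac{31}{2} \approx 15.5$)
$\sqrt{z + E{\left(56 \right)}} = \sqrt{\frac{31}{2} + 56} = \sqrt{\frac{143}{2}} = \frac{\sqrt{286}}{2}$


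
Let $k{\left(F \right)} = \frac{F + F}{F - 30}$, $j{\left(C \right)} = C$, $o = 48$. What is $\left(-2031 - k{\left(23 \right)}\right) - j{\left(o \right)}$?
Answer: $- \frac{14507}{7} \approx -2072.4$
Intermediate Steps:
$k{\left(F \right)} = \frac{2 F}{-30 + F}$
$\left(-2031 - k{\left(23 \right)}\right) - j{\left(o \right)} = \left(-2031 - 2 \cdot 23 \frac{1}{-30 + 23}\right) - 48 = \left(-2031 - 2 \cdot 23 \frac{1}{-7}\right) - 48 = \left(-2031 - 2 \cdot 23 \left(- \frac{1}{7}\right)\right) - 48 = \left(-2031 - - \frac{46}{7}\right) - 48 = \left(-2031 + \frac{46}{7}\right) - 48 = - \frac{14171}{7} - 48 = - \frac{14507}{7}$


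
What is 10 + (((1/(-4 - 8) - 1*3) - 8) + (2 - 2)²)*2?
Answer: -73/6 ≈ -12.167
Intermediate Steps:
10 + (((1/(-4 - 8) - 1*3) - 8) + (2 - 2)²)*2 = 10 + (((1/(-12) - 3) - 8) + 0²)*2 = 10 + (((-1/12 - 3) - 8) + 0)*2 = 10 + ((-37/12 - 8) + 0)*2 = 10 + (-133/12 + 0)*2 = 10 - 133/12*2 = 10 - 133/6 = -73/6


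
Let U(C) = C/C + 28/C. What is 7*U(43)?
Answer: 497/43 ≈ 11.558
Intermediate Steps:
U(C) = 1 + 28/C
7*U(43) = 7*((28 + 43)/43) = 7*((1/43)*71) = 7*(71/43) = 497/43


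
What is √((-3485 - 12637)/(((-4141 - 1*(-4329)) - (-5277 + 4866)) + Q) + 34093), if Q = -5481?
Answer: √203162169634/2441 ≈ 184.65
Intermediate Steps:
√((-3485 - 12637)/(((-4141 - 1*(-4329)) - (-5277 + 4866)) + Q) + 34093) = √((-3485 - 12637)/(((-4141 - 1*(-4329)) - (-5277 + 4866)) - 5481) + 34093) = √(-16122/(((-4141 + 4329) - 1*(-411)) - 5481) + 34093) = √(-16122/((188 + 411) - 5481) + 34093) = √(-16122/(599 - 5481) + 34093) = √(-16122/(-4882) + 34093) = √(-16122*(-1/4882) + 34093) = √(8061/2441 + 34093) = √(83229074/2441) = √203162169634/2441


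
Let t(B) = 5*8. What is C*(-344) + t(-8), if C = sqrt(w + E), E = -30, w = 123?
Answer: 40 - 344*sqrt(93) ≈ -3277.4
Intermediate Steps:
t(B) = 40
C = sqrt(93) (C = sqrt(123 - 30) = sqrt(93) ≈ 9.6436)
C*(-344) + t(-8) = sqrt(93)*(-344) + 40 = -344*sqrt(93) + 40 = 40 - 344*sqrt(93)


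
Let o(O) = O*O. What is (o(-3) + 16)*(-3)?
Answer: -75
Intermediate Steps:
o(O) = O**2
(o(-3) + 16)*(-3) = ((-3)**2 + 16)*(-3) = (9 + 16)*(-3) = 25*(-3) = -75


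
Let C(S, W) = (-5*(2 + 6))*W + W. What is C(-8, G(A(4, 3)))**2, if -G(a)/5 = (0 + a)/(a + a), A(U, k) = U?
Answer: 38025/4 ≈ 9506.3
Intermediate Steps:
G(a) = -5/2 (G(a) = -5*(0 + a)/(a + a) = -5*a/(2*a) = -5*a*1/(2*a) = -5*1/2 = -5/2)
C(S, W) = -39*W (C(S, W) = (-5*8)*W + W = -40*W + W = -39*W)
C(-8, G(A(4, 3)))**2 = (-39*(-5/2))**2 = (195/2)**2 = 38025/4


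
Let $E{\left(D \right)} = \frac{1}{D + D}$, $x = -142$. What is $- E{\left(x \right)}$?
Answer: $\frac{1}{284} \approx 0.0035211$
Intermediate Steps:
$E{\left(D \right)} = \frac{1}{2 D}$
$- E{\left(x \right)} = - \frac{1}{2 \left(-142\right)} = - \frac{-1}{2 \cdot 142} = \left(-1\right) \left(- \frac{1}{284}\right) = \frac{1}{284}$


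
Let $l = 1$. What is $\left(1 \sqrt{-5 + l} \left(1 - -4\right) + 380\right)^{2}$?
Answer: $144300 + 7600 i \approx 1.443 \cdot 10^{5} + 7600.0 i$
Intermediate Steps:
$\left(1 \sqrt{-5 + l} \left(1 - -4\right) + 380\right)^{2} = \left(1 \sqrt{-5 + 1} \left(1 - -4\right) + 380\right)^{2} = \left(1 \sqrt{-4} \left(1 + 4\right) + 380\right)^{2} = \left(1 \cdot 2 i 5 + 380\right)^{2} = \left(2 i 5 + 380\right)^{2} = \left(10 i + 380\right)^{2} = \left(380 + 10 i\right)^{2}$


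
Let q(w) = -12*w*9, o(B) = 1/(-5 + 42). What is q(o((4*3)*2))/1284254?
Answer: -54/23758699 ≈ -2.2729e-6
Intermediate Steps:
o(B) = 1/37
q(w) = -108*w
q(o((4*3)*2))/1284254 = -108*1/37/1284254 = -108/37*1/1284254 = -54/23758699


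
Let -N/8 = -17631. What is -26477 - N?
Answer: -167525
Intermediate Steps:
N = 141048 (N = -8*(-17631) = 141048)
-26477 - N = -26477 - 1*141048 = -26477 - 141048 = -167525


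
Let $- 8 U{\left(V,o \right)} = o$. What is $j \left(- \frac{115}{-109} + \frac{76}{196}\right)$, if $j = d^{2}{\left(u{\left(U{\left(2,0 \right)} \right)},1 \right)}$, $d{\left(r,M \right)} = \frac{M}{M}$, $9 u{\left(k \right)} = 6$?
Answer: $\frac{7706}{5341} \approx 1.4428$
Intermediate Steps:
$U{\left(V,o \right)} = - \frac{o}{8}$
$u{\left(k \right)} = \frac{2}{3}$ ($u{\left(k \right)} = \frac{1}{9} \cdot 6 = \frac{2}{3}$)
$d{\left(r,M \right)} = 1$
$j = 1$ ($j = 1^{2} = 1$)
$j \left(- \frac{115}{-109} + \frac{76}{196}\right) = 1 \left(- \frac{115}{-109} + \frac{76}{196}\right) = 1 \left(\left(-115\right) \left(- \frac{1}{109}\right) + 76 \cdot \frac{1}{196}\right) = 1 \left(\frac{115}{109} + \frac{19}{49}\right) = 1 \cdot \frac{7706}{5341} = \frac{7706}{5341}$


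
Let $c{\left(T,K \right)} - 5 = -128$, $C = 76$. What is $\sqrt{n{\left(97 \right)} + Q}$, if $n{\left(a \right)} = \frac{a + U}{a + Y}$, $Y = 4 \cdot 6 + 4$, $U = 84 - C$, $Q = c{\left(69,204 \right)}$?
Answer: $\frac{i \sqrt{3054}}{5} \approx 11.053 i$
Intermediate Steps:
$c{\left(T,K \right)} = -123$ ($c{\left(T,K \right)} = 5 - 128 = -123$)
$Q = -123$
$U = 8$ ($U = 84 - 76 = 8$)
$Y = 28$ ($Y = 24 + 4 = 28$)
$n{\left(a \right)} = \frac{8 + a}{28 + a}$ ($n{\left(a \right)} = \frac{a + 8}{a + 28} = \frac{8 + a}{28 + a}$)
$\sqrt{n{\left(97 \right)} + Q} = \sqrt{\frac{8 + 97}{28 + 97} - 123} = \sqrt{\frac{1}{125} \cdot 105 - 123} = \sqrt{\frac{21}{25} - 123} = \sqrt{- \frac{3054}{25}} = \frac{i \sqrt{3054}}{5}$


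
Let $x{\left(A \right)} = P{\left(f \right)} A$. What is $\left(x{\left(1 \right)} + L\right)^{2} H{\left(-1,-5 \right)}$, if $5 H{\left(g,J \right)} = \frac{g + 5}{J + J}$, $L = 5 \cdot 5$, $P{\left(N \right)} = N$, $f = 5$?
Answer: $-72$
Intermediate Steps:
$x{\left(A \right)} = 5 A$
$L = 25$
$H{\left(g,J \right)} = \frac{5 + g}{10 J}$ ($H{\left(g,J \right)} = \frac{\left(g + 5\right) \frac{1}{J + J}}{5} = \frac{\left(5 + g\right) \frac{1}{2 J}}{5} = \frac{\frac{1}{2} \frac{1}{J} \left(5 + g\right)}{5} = \frac{5 + g}{10 J}$)
$\left(x{\left(1 \right)} + L\right)^{2} H{\left(-1,-5 \right)} = \left(5 \cdot 1 + 25\right)^{2} \frac{5 - 1}{10 \left(-5\right)} = \left(5 + 25\right)^{2} \cdot \frac{1}{10} \left(- \frac{1}{5}\right) 4 = 30^{2} \left(- \frac{2}{25}\right) = 900 \left(- \frac{2}{25}\right) = -72$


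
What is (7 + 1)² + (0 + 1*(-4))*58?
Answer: -168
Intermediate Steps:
(7 + 1)² + (0 + 1*(-4))*58 = 8² + (0 - 4)*58 = 64 - 4*58 = 64 - 232 = -168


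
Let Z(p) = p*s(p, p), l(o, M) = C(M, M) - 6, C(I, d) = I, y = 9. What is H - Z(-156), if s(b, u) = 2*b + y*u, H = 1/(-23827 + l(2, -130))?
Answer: -6414799249/23963 ≈ -2.6770e+5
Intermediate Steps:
l(o, M) = -6 + M (l(o, M) = M - 6 = -6 + M)
H = -1/23963 (H = 1/(-23827 + (-6 - 130)) = 1/(-23827 - 136) = 1/(-23963) = -1/23963 ≈ -4.1731e-5)
s(b, u) = 2*b + 9*u
Z(p) = 11*p**2 (Z(p) = p*(2*p + 9*p) = p*(11*p) = 11*p**2)
H - Z(-156) = -1/23963 - 11*(-156)**2 = -1/23963 - 11*24336 = -1/23963 - 1*267696 = -1/23963 - 267696 = -6414799249/23963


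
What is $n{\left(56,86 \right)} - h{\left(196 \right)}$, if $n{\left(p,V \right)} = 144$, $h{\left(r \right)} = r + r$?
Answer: $-248$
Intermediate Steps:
$h{\left(r \right)} = 2 r$
$n{\left(56,86 \right)} - h{\left(196 \right)} = 144 - 2 \cdot 196 = 144 - 392 = -248$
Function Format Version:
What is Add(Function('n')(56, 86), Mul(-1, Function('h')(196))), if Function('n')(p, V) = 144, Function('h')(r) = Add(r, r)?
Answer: -248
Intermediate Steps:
Function('h')(r) = Mul(2, r)
Add(Function('n')(56, 86), Mul(-1, Function('h')(196))) = Add(144, Mul(-1, Mul(2, 196))) = Add(144, Mul(-1, 392)) = Add(144, -392) = -248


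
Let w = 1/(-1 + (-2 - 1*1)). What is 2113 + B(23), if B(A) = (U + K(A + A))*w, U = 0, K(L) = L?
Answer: 4203/2 ≈ 2101.5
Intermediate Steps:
w = -1/4 (w = 1/(-1 + (-2 - 1)) = 1/(-1 - 3) = 1/(-4) = -1/4 ≈ -0.25000)
B(A) = -A/2 (B(A) = (0 + (A + A))*(-1/4) = (0 + 2*A)*(-1/4) = (2*A)*(-1/4) = -A/2)
2113 + B(23) = 2113 - 1/2*23 = 2113 - 23/2 = 4203/2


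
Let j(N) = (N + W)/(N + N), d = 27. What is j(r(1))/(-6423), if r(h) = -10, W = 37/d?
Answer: -233/3468420 ≈ -6.7178e-5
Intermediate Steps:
W = 37/27 ≈ 1.3704
j(N) = (37/27 + N)/(2*N) (j(N) = (N + 37/27)/(N + N) = (37/27 + N)/((2*N)) = (37/27 + N)*(1/(2*N)) = (37/27 + N)/(2*N))
j(r(1))/(-6423) = ((1/54)*(37 + 27*(-10))/(-10))/(-6423) = ((1/54)*(-⅒)*(37 - 270))*(-1/6423) = ((1/54)*(-⅒)*(-233))*(-1/6423) = (233/540)*(-1/6423) = -233/3468420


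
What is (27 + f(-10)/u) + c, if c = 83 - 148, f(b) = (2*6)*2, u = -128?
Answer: -611/16 ≈ -38.188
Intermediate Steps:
f(b) = 24 (f(b) = 12*2 = 24)
c = -65
(27 + f(-10)/u) + c = (27 + 24/(-128)) - 65 = (27 + 24*(-1/128)) - 65 = (27 - 3/16) - 65 = 429/16 - 65 = -611/16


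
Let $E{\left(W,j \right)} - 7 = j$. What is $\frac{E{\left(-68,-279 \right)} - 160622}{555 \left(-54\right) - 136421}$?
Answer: $\frac{160894}{166391} \approx 0.96696$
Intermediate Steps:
$E{\left(W,j \right)} = 7 + j$
$\frac{E{\left(-68,-279 \right)} - 160622}{555 \left(-54\right) - 136421} = \frac{\left(7 - 279\right) - 160622}{555 \left(-54\right) - 136421} = \frac{-272 - 160622}{-29970 - 136421} = - \frac{160894}{-166391} = \left(-160894\right) \left(- \frac{1}{166391}\right) = \frac{160894}{166391}$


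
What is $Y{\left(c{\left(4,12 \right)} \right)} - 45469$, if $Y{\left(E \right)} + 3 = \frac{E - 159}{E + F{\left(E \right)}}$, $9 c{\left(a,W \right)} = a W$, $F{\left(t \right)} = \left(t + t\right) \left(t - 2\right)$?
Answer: $- \frac{16735079}{368} \approx -45476.0$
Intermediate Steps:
$F{\left(t \right)} = 2 t \left(-2 + t\right)$
$c{\left(a,W \right)} = \frac{W a}{9}$ ($c{\left(a,W \right)} = \frac{a W}{9} = \frac{W a}{9}$)
$Y{\left(E \right)} = -3 + \frac{-159 + E}{E + 2 E \left(-2 + E\right)}$ ($Y{\left(E \right)} = -3 + \frac{E - 159}{E + 2 E \left(-2 + E\right)} = -3 + \frac{-159 + E}{E + 2 E \left(-2 + E\right)}$)
$Y{\left(c{\left(4,12 \right)} \right)} - 45469 = \frac{-159 - 6 \left(\frac{1}{9} \cdot 12 \cdot 4\right)^{2} + 10 \cdot \frac{1}{9} \cdot 12 \cdot 4}{\frac{1}{9} \cdot 12 \cdot 4 \left(-3 + 2 \cdot \frac{1}{9} \cdot 12 \cdot 4\right)} - 45469 = \frac{-159 - 6 \left(\frac{16}{3}\right)^{2} + 10 \cdot \frac{16}{3}}{\frac{16}{3} \left(-3 + 2 \cdot \frac{16}{3}\right)} - 45469 = \frac{3 \left(-159 - \frac{512}{3} + \frac{160}{3}\right)}{16 \left(-3 + \frac{32}{3}\right)} - 45469 = \frac{3 \left(-159 - \frac{512}{3} + \frac{160}{3}\right)}{16 \cdot \frac{23}{3}} - 45469 = \frac{3}{16} \cdot \frac{3}{23} \left(- \frac{829}{3}\right) - 45469 = - \frac{2487}{368} - 45469 = - \frac{16735079}{368}$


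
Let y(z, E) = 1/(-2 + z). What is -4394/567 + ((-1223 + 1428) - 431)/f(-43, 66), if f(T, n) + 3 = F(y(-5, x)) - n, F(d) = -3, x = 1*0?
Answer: -10457/2268 ≈ -4.6107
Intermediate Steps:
x = 0
f(T, n) = -6 - n (f(T, n) = -3 + (-3 - n) = -6 - n)
-4394/567 + ((-1223 + 1428) - 431)/f(-43, 66) = -4394/567 + ((-1223 + 1428) - 431)/(-6 - 1*66) = -4394*1/567 + (205 - 431)/(-6 - 66) = -4394/567 - 226/(-72) = -4394/567 - 226*(-1/72) = -4394/567 + 113/36 = -10457/2268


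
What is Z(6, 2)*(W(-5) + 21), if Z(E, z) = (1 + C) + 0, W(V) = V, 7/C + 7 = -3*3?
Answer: 9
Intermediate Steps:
C = -7/16 (C = 7/(-7 - 3*3) = 7/(-7 - 9) = 7/(-16) = 7*(-1/16) = -7/16 ≈ -0.43750)
Z(E, z) = 9/16 (Z(E, z) = (1 - 7/16) + 0 = 9/16 + 0 = 9/16)
Z(6, 2)*(W(-5) + 21) = 9*(-5 + 21)/16 = (9/16)*16 = 9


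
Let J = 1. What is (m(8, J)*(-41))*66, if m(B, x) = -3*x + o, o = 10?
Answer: -18942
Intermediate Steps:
m(B, x) = 10 - 3*x (m(B, x) = -3*x + 10 = 10 - 3*x)
(m(8, J)*(-41))*66 = ((10 - 3*1)*(-41))*66 = ((10 - 3)*(-41))*66 = (7*(-41))*66 = -287*66 = -18942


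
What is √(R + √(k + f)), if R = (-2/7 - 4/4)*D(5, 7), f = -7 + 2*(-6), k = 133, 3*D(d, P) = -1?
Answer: √(21 + 49*√114)/7 ≈ 3.3325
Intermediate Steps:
D(d, P) = -⅓ (D(d, P) = (⅓)*(-1) = -⅓)
f = -19 (f = -7 - 12 = -19)
R = 3/7 (R = (-2/7 - 4/4)*(-⅓) = (-2*⅐ - 4*¼)*(-⅓) = (-2/7 - 1)*(-⅓) = -9/7*(-⅓) = 3/7 ≈ 0.42857)
√(R + √(k + f)) = √(3/7 + √(133 - 19)) = √(3/7 + √114)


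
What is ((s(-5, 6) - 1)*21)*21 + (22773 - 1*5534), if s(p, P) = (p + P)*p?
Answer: 14593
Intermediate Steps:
s(p, P) = p*(P + p) (s(p, P) = (P + p)*p = p*(P + p))
((s(-5, 6) - 1)*21)*21 + (22773 - 1*5534) = ((-5*(6 - 5) - 1)*21)*21 + (22773 - 1*5534) = ((-5*1 - 1)*21)*21 + (22773 - 5534) = ((-5 - 1)*21)*21 + 17239 = -6*21*21 + 17239 = -126*21 + 17239 = -2646 + 17239 = 14593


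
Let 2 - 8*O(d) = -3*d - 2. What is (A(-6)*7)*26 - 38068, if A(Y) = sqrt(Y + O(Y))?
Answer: -38068 + 91*I*sqrt(31) ≈ -38068.0 + 506.67*I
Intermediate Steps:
O(d) = 1/2 + 3*d/8 (O(d) = 1/4 - (-3*d - 2)/8 = 1/4 - (-2 - 3*d)/8 = 1/4 + (1/4 + 3*d/8) = 1/2 + 3*d/8)
A(Y) = sqrt(1/2 + 11*Y/8) (A(Y) = sqrt(Y + (1/2 + 3*Y/8)) = sqrt(1/2 + 11*Y/8))
(A(-6)*7)*26 - 38068 = ((sqrt(8 + 22*(-6))/4)*7)*26 - 38068 = ((sqrt(8 - 132)/4)*7)*26 - 38068 = ((sqrt(-124)/4)*7)*26 - 38068 = (((2*I*sqrt(31))/4)*7)*26 - 38068 = ((I*sqrt(31)/2)*7)*26 - 38068 = (7*I*sqrt(31)/2)*26 - 38068 = 91*I*sqrt(31) - 38068 = -38068 + 91*I*sqrt(31)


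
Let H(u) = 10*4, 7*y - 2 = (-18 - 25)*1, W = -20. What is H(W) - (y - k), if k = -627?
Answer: -4068/7 ≈ -581.14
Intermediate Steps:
y = -41/7 (y = 2/7 + ((-18 - 25)*1)/7 = 2/7 + (-43*1)/7 = 2/7 + (⅐)*(-43) = 2/7 - 43/7 = -41/7 ≈ -5.8571)
H(u) = 40
H(W) - (y - k) = 40 - (-41/7 - 1*(-627)) = 40 - (-41/7 + 627) = 40 - 1*4348/7 = 40 - 4348/7 = -4068/7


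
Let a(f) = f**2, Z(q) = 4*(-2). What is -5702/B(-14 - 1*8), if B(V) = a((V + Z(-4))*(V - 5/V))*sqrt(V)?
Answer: 31361*I*sqrt(22)/51624225 ≈ 0.0028494*I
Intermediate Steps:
Z(q) = -8
B(V) = sqrt(V)*(-8 + V)**2*(V - 5/V)**2 (B(V) = ((V - 8)*(V - 5/V))**2*sqrt(V) = ((-8 + V)*(V - 5/V))**2*sqrt(V) = ((-8 + V)**2*(V - 5/V)**2)*sqrt(V) = sqrt(V)*(-8 + V)**2*(V - 5/V)**2)
-5702/B(-14 - 1*8) = -5702*(-14 - 1*8)**(3/2)/(40 + (-14 - 1*8)*(-5 + (-14 - 1*8)**2 - 8*(-14 - 1*8)))**2 = -5702*(-14 - 8)**(3/2)/(40 + (-14 - 8)*(-5 + (-14 - 8)**2 - 8*(-14 - 8)))**2 = -5702*(-22*I*sqrt(22)/(40 - 22*(-5 + (-22)**2 - 8*(-22)))**2) = -5702*(-22*I*sqrt(22)/(40 - 22*(-5 + 484 + 176))**2) = -5702*(-22*I*sqrt(22)/(40 - 22*655)**2) = -5702*(-22*I*sqrt(22)/(40 - 14410)**2) = -5702*(-11*I*sqrt(22)/103248450) = -(-31361)*I*sqrt(22)/51624225 = 31361*I*sqrt(22)/51624225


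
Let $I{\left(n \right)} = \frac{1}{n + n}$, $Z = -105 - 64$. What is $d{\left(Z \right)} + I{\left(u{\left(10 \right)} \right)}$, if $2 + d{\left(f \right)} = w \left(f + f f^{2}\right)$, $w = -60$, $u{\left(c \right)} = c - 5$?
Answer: $\frac{2896186781}{10} \approx 2.8962 \cdot 10^{8}$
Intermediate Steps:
$u{\left(c \right)} = -5 + c$ ($u{\left(c \right)} = c - 5 = -5 + c$)
$Z = -169$
$d{\left(f \right)} = -2 - 60 f - 60 f^{3}$ ($d{\left(f \right)} = -2 - 60 \left(f + f f^{2}\right) = -2 - 60 \left(f + f^{3}\right) = -2 - \left(60 f + 60 f^{3}\right) = -2 - 60 f - 60 f^{3}$)
$I{\left(n \right)} = \frac{1}{2 n}$
$d{\left(Z \right)} + I{\left(u{\left(10 \right)} \right)} = \left(-2 - -10140 - 60 \left(-169\right)^{3}\right) + \frac{1}{2 \left(-5 + 10\right)} = \left(-2 + 10140 - -289608540\right) + \frac{1}{2 \cdot 5} = \left(-2 + 10140 + 289608540\right) + \frac{1}{2} \cdot \frac{1}{5} = 289618678 + \frac{1}{10} = \frac{2896186781}{10}$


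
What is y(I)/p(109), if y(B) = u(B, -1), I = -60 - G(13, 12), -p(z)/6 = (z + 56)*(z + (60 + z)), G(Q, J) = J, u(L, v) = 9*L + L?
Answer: 4/1529 ≈ 0.0026161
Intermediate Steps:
u(L, v) = 10*L
p(z) = -6*(56 + z)*(60 + 2*z) (p(z) = -6*(z + 56)*(z + (60 + z)) = -6*(56 + z)*(60 + 2*z))
I = -72 (I = -60 - 1*12 = -60 - 12 = -72)
y(B) = 10*B
y(I)/p(109) = (10*(-72))/(-20160 - 1032*109 - 12*109²) = -720/(-20160 - 112488 - 12*11881) = -720/(-20160 - 112488 - 142572) = -720/(-275220) = -720*(-1/275220) = 4/1529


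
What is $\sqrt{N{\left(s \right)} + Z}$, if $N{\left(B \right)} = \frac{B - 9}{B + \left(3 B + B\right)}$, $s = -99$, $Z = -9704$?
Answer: $\frac{14 i \sqrt{149765}}{55} \approx 98.508 i$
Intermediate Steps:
$N{\left(B \right)} = \frac{-9 + B}{5 B}$ ($N{\left(B \right)} = \frac{-9 + B}{B + 4 B} = \frac{-9 + B}{5 B}$)
$\sqrt{N{\left(s \right)} + Z} = \sqrt{\frac{-9 - 99}{5 \left(-99\right)} - 9704} = \sqrt{\frac{1}{5} \left(- \frac{1}{99}\right) \left(-108\right) - 9704} = \sqrt{\frac{12}{55} - 9704} = \sqrt{- \frac{533708}{55}} = \frac{14 i \sqrt{149765}}{55}$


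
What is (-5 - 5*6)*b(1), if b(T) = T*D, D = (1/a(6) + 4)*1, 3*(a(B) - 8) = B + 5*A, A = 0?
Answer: -287/2 ≈ -143.50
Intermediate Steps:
a(B) = 8 + B/3 (a(B) = 8 + (B + 5*0)/3 = 8 + (B + 0)/3 = 8 + B/3)
D = 41/10 (D = (1/(8 + (1/3)*6) + 4)*1 = (1/(8 + 2) + 4)*1 = (1/10 + 4)*1 = (41/10)*1 = 41/10 ≈ 4.1000)
b(T) = 41*T/10 (b(T) = T*(41/10) = 41*T/10)
(-5 - 5*6)*b(1) = (-5 - 5*6)*((41/10)*1) = (-5 - 30)*(41/10) = -35*41/10 = -287/2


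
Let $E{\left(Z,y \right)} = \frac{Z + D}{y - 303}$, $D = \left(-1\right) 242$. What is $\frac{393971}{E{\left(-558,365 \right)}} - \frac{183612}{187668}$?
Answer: $- \frac{14692831303}{481200} \approx -30534.0$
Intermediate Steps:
$D = -242$
$E{\left(Z,y \right)} = \frac{-242 + Z}{-303 + y}$ ($E{\left(Z,y \right)} = \frac{Z - 242}{y - 303} = \frac{-242 + Z}{-303 + y}$)
$\frac{393971}{E{\left(-558,365 \right)}} - \frac{183612}{187668} = \frac{393971}{\frac{1}{-303 + 365} \left(-242 - 558\right)} - \frac{183612}{187668} = \frac{393971}{\frac{1}{62} \left(-800\right)} - \frac{1177}{1203} = \frac{393971}{- \frac{400}{31}} - \frac{1177}{1203} = 393971 \left(- \frac{31}{400}\right) - \frac{1177}{1203} = - \frac{12213101}{400} - \frac{1177}{1203} = - \frac{14692831303}{481200}$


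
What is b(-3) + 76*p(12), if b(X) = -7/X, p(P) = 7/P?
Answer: 140/3 ≈ 46.667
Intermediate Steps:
b(-3) + 76*p(12) = -7/(-3) + 76*(7/12) = -7*(-⅓) + 76*(7*(1/12)) = 7/3 + 76*(7/12) = 7/3 + 133/3 = 140/3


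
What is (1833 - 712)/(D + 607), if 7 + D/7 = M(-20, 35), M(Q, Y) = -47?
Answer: 1121/229 ≈ 4.8952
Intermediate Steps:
D = -378 (D = -49 + 7*(-47) = -49 - 329 = -378)
(1833 - 712)/(D + 607) = (1833 - 712)/(-378 + 607) = 1121/229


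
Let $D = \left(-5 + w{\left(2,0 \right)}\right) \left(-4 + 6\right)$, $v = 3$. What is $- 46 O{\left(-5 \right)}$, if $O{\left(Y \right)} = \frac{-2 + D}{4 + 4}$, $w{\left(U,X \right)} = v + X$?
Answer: $\frac{69}{2} \approx 34.5$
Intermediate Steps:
$w{\left(U,X \right)} = 3 + X$
$D = -4$ ($D = \left(-5 + \left(3 + 0\right)\right) \left(-4 + 6\right) = \left(-5 + 3\right) 2 = \left(-2\right) 2 = -4$)
$O{\left(Y \right)} = - \frac{3}{4}$ ($O{\left(Y \right)} = \frac{-2 - 4}{4 + 4} = - \frac{6}{8} = \left(-6\right) \frac{1}{8} = - \frac{3}{4}$)
$- 46 O{\left(-5 \right)} = \left(-46\right) \left(- \frac{3}{4}\right) = \frac{69}{2}$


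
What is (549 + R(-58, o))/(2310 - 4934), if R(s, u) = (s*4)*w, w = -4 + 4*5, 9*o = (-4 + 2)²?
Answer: 3163/2624 ≈ 1.2054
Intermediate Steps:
o = 4/9 (o = (-4 + 2)²/9 = (⅑)*(-2)² = (⅑)*4 = 4/9 ≈ 0.44444)
w = 16 (w = -4 + 20 = 16)
R(s, u) = 64*s (R(s, u) = (s*4)*16 = (4*s)*16 = 64*s)
(549 + R(-58, o))/(2310 - 4934) = (549 + 64*(-58))/(2310 - 4934) = (549 - 3712)/(-2624) = -3163*(-1/2624) = 3163/2624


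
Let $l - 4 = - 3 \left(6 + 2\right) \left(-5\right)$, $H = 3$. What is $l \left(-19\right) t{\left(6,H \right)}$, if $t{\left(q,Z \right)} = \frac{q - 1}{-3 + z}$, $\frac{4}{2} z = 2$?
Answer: $5890$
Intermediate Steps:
$z = 1$ ($z = \frac{1}{2} \cdot 2 = 1$)
$t{\left(q,Z \right)} = \frac{1}{2} - \frac{q}{2}$ ($t{\left(q,Z \right)} = \frac{q - 1}{-3 + 1} = \frac{-1 + q}{-2} = \left(-1 + q\right) \left(- \frac{1}{2}\right) = \frac{1}{2} - \frac{q}{2}$)
$l = 124$ ($l = 4 + - 3 \left(6 + 2\right) \left(-5\right) = 4 + \left(-3\right) 8 \left(-5\right) = 4 - -120 = 4 + 120 = 124$)
$l \left(-19\right) t{\left(6,H \right)} = 124 \left(-19\right) \left(\frac{1}{2} - 3\right) = - 2356 \left(\frac{1}{2} - 3\right) = \left(-2356\right) \left(- \frac{5}{2}\right) = 5890$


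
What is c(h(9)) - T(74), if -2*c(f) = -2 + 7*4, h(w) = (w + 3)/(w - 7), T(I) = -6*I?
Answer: 431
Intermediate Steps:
h(w) = (3 + w)/(-7 + w)
c(f) = -13 (c(f) = -(-2 + 7*4)/2 = -(-2 + 28)/2 = -½*26 = -13)
c(h(9)) - T(74) = -13 - (-6)*74 = -13 - 1*(-444) = -13 + 444 = 431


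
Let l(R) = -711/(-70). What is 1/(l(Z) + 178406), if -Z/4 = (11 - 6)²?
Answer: 70/12489131 ≈ 5.6049e-6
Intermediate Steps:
Z = -100 (Z = -4*(11 - 6)² = -4*5² = -4*25 = -100)
l(R) = 711/70 (l(R) = -711*(-1/70) = 711/70)
1/(l(Z) + 178406) = 1/(711/70 + 178406) = 1/(12489131/70) = 70/12489131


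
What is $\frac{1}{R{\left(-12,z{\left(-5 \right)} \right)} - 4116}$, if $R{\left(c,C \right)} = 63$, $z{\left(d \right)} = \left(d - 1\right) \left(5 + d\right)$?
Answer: $- \frac{1}{4053} \approx -0.00024673$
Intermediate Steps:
$z{\left(d \right)} = \left(-1 + d\right) \left(5 + d\right)$
$\frac{1}{R{\left(-12,z{\left(-5 \right)} \right)} - 4116} = \frac{1}{63 - 4116} = \frac{1}{-4053} = - \frac{1}{4053}$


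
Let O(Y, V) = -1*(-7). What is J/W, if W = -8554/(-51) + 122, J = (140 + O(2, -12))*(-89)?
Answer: -667233/14776 ≈ -45.157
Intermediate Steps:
O(Y, V) = 7
J = -13083 (J = (140 + 7)*(-89) = 147*(-89) = -13083)
W = 14776/51 (W = -8554*(-1)/51 + 122 = -94*(-91/51) + 122 = 8554/51 + 122 = 14776/51 ≈ 289.73)
J/W = -13083/14776/51 = -13083*51/14776 = -667233/14776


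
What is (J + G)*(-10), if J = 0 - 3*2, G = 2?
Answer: 40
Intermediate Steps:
J = -6 (J = 0 - 6 = -6)
(J + G)*(-10) = (-6 + 2)*(-10) = -4*(-10) = 40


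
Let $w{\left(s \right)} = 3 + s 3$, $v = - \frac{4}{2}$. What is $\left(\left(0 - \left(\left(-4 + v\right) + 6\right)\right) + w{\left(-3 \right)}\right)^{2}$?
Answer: $36$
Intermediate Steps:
$v = -2$ ($v = \left(-4\right) \frac{1}{2} = -2$)
$w{\left(s \right)} = 3 + 3 s$
$\left(\left(0 - \left(\left(-4 + v\right) + 6\right)\right) + w{\left(-3 \right)}\right)^{2} = \left(\left(0 - \left(\left(-4 - 2\right) + 6\right)\right) + \left(3 + 3 \left(-3\right)\right)\right)^{2} = \left(\left(0 - \left(-6 + 6\right)\right) + \left(3 - 9\right)\right)^{2} = \left(\left(0 - 0\right) - 6\right)^{2} = \left(\left(0 + 0\right) - 6\right)^{2} = \left(0 - 6\right)^{2} = \left(-6\right)^{2} = 36$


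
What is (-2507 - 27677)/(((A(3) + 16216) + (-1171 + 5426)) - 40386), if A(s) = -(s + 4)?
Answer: 2156/1423 ≈ 1.5151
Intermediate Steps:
A(s) = -4 - s (A(s) = -(4 + s) = -4 - s)
(-2507 - 27677)/(((A(3) + 16216) + (-1171 + 5426)) - 40386) = (-2507 - 27677)/((((-4 - 1*3) + 16216) + (-1171 + 5426)) - 40386) = -30184/((((-4 - 3) + 16216) + 4255) - 40386) = -30184/(((-7 + 16216) + 4255) - 40386) = -30184/((16209 + 4255) - 40386) = -30184/(20464 - 40386) = -30184/(-19922) = -30184*(-1/19922) = 2156/1423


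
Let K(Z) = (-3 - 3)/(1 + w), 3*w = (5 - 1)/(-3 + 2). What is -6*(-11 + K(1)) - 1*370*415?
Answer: -153592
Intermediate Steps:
w = -4/3 (w = ((5 - 1)/(-3 + 2))/3 = (4/(-1))/3 = (4*(-1))/3 = (⅓)*(-4) = -4/3 ≈ -1.3333)
K(Z) = 18 (K(Z) = (-3 - 3)/(1 - 4/3) = -6/(-⅓) = -6*(-3) = 18)
-6*(-11 + K(1)) - 1*370*415 = -6*(-11 + 18) - 1*370*415 = -6*7 - 370*415 = -42 - 153550 = -153592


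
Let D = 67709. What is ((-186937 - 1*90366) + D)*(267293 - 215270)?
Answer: -10903708662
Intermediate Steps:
((-186937 - 1*90366) + D)*(267293 - 215270) = ((-186937 - 1*90366) + 67709)*(267293 - 215270) = ((-186937 - 90366) + 67709)*52023 = (-277303 + 67709)*52023 = -209594*52023 = -10903708662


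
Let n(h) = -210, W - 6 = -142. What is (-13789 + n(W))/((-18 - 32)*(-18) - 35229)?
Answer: 13999/34329 ≈ 0.40779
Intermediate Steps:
W = -136 (W = 6 - 142 = -136)
(-13789 + n(W))/((-18 - 32)*(-18) - 35229) = (-13789 - 210)/((-18 - 32)*(-18) - 35229) = -13999/(-50*(-18) - 35229) = -13999/(900 - 35229) = -13999/(-34329) = -13999*(-1/34329) = 13999/34329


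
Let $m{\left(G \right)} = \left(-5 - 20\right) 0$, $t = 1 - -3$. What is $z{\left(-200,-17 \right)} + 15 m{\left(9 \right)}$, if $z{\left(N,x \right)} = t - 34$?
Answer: $-30$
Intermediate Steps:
$t = 4$ ($t = 1 + 3 = 4$)
$z{\left(N,x \right)} = -30$ ($z{\left(N,x \right)} = 4 - 34 = -30$)
$m{\left(G \right)} = 0$ ($m{\left(G \right)} = \left(-5 - 20\right) 0 = \left(-25\right) 0 = 0$)
$z{\left(-200,-17 \right)} + 15 m{\left(9 \right)} = -30 + 15 \cdot 0 = -30 + 0 = -30$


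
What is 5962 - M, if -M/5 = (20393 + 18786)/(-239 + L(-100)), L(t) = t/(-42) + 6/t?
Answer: 1275944756/248513 ≈ 5134.3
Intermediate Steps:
L(t) = 6/t - t/42 (L(t) = t*(-1/42) + 6/t = -t/42 + 6/t = 6/t - t/42)
M = 205689750/248513 (M = -5*(20393 + 18786)/(-239 + (6/(-100) - 1/42*(-100))) = -195895/(-239 + (6*(-1/100) + 50/21)) = -195895/(-239 + (-3/50 + 50/21)) = -195895/(-239 + 2437/1050) = -195895/(-248513/1050) = -195895*(-1050)/248513 = -5*(-41137950/248513) = 205689750/248513 ≈ 827.68)
5962 - M = 5962 - 1*205689750/248513 = 5962 - 205689750/248513 = 1275944756/248513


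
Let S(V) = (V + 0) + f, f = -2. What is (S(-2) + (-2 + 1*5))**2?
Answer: 1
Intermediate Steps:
S(V) = -2 + V (S(V) = (V + 0) - 2 = V - 2 = -2 + V)
(S(-2) + (-2 + 1*5))**2 = ((-2 - 2) + (-2 + 1*5))**2 = (-4 + (-2 + 5))**2 = (-4 + 3)**2 = (-1)**2 = 1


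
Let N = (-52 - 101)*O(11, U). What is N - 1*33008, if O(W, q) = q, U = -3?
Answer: -32549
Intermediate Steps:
N = 459 (N = (-52 - 101)*(-3) = -153*(-3) = 459)
N - 1*33008 = 459 - 1*33008 = 459 - 33008 = -32549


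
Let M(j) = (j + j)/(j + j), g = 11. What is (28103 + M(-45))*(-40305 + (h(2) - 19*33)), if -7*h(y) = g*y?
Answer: -8053088784/7 ≈ -1.1504e+9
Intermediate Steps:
h(y) = -11*y/7
M(j) = 1 (M(j) = (2*j)/((2*j)) = (2*j)*(1/(2*j)) = 1)
(28103 + M(-45))*(-40305 + (h(2) - 19*33)) = (28103 + 1)*(-40305 + (-11/7*2 - 19*33)) = 28104*(-40305 + (-22/7 - 627)) = 28104*(-40305 - 4411/7) = 28104*(-286546/7) = -8053088784/7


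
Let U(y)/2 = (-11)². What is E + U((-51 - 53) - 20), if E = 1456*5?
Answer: 7522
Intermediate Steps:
U(y) = 242 (U(y) = 2*(-11)² = 2*121 = 242)
E = 7280
E + U((-51 - 53) - 20) = 7280 + 242 = 7522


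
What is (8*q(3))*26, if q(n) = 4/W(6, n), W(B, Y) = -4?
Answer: -208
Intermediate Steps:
q(n) = -1 (q(n) = 4/(-4) = 4*(-¼) = -1)
(8*q(3))*26 = (8*(-1))*26 = -8*26 = -208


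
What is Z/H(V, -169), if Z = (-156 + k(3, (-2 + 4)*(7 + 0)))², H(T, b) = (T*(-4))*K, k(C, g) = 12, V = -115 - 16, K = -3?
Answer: -1728/131 ≈ -13.191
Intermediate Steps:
V = -131
H(T, b) = 12*T (H(T, b) = (T*(-4))*(-3) = -4*T*(-3) = 12*T)
Z = 20736 (Z = (-156 + 12)² = (-144)² = 20736)
Z/H(V, -169) = 20736/((12*(-131))) = 20736/(-1572) = 20736*(-1/1572) = -1728/131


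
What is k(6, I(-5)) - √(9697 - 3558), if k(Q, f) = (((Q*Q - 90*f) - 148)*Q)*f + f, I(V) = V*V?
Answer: -354275 - √6139 ≈ -3.5435e+5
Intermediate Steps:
I(V) = V²
k(Q, f) = f + Q*f*(-148 + Q² - 90*f) (k(Q, f) = (((Q² - 90*f) - 148)*Q)*f + f = ((-148 + Q² - 90*f)*Q)*f + f = (Q*(-148 + Q² - 90*f))*f + f = Q*f*(-148 + Q² - 90*f) + f = f + Q*f*(-148 + Q² - 90*f))
k(6, I(-5)) - √(9697 - 3558) = (-5)²*(1 + 6³ - 148*6 - 90*6*(-5)²) - √(9697 - 3558) = 25*(1 + 216 - 888 - 90*6*25) - √6139 = 25*(1 + 216 - 888 - 13500) - √6139 = 25*(-14171) - √6139 = -354275 - √6139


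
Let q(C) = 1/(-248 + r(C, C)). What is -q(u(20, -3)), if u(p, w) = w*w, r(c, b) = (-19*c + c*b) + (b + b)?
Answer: 1/320 ≈ 0.0031250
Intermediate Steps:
r(c, b) = -19*c + 2*b + b*c (r(c, b) = (-19*c + b*c) + 2*b = -19*c + 2*b + b*c)
u(p, w) = w**2
q(C) = 1/(-248 + C**2 - 17*C) (q(C) = 1/(-248 + (-19*C + 2*C + C*C)) = 1/(-248 + (-19*C + 2*C + C**2)) = 1/(-248 + (C**2 - 17*C)) = 1/(-248 + C**2 - 17*C))
-q(u(20, -3)) = -1/(-248 + ((-3)**2)**2 - 17*(-3)**2) = -1/(-248 + 9**2 - 17*9) = -1/(-248 + 81 - 153) = -1/(-320) = -1*(-1/320) = 1/320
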